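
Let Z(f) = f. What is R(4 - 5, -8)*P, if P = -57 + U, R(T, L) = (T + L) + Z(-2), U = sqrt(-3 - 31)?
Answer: 627 - 11*I*sqrt(34) ≈ 627.0 - 64.141*I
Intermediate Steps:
U = I*sqrt(34) (U = sqrt(-34) = I*sqrt(34) ≈ 5.8309*I)
R(T, L) = -2 + L + T (R(T, L) = (T + L) - 2 = (L + T) - 2 = -2 + L + T)
P = -57 + I*sqrt(34) ≈ -57.0 + 5.831*I
R(4 - 5, -8)*P = (-2 - 8 + (4 - 5))*(-57 + I*sqrt(34)) = (-2 - 8 - 1)*(-57 + I*sqrt(34)) = -11*(-57 + I*sqrt(34)) = 627 - 11*I*sqrt(34)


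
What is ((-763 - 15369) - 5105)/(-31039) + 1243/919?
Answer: 58098280/28524841 ≈ 2.0368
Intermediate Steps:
((-763 - 15369) - 5105)/(-31039) + 1243/919 = (-16132 - 5105)*(-1/31039) + 1243*(1/919) = -21237*(-1/31039) + 1243/919 = 21237/31039 + 1243/919 = 58098280/28524841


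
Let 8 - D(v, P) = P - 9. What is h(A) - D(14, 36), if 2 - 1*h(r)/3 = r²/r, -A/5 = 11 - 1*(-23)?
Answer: 535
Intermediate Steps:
A = -170 (A = -5*(11 - 1*(-23)) = -5*(11 + 23) = -5*34 = -170)
D(v, P) = 17 - P (D(v, P) = 8 - (P - 9) = 8 - (-9 + P) = 8 + (9 - P) = 17 - P)
h(r) = 6 - 3*r (h(r) = 6 - 3*r²/r = 6 - 3*r)
h(A) - D(14, 36) = (6 - 3*(-170)) - (17 - 1*36) = (6 + 510) - (17 - 36) = 516 - 1*(-19) = 516 + 19 = 535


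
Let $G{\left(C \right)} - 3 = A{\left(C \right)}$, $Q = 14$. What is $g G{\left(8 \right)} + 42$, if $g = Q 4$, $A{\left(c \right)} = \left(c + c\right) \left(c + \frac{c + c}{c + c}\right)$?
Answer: $8274$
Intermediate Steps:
$A{\left(c \right)} = 2 c \left(1 + c\right)$ ($A{\left(c \right)} = 2 c \left(c + \frac{2 c}{2 c}\right) = 2 c \left(c + 2 c \frac{1}{2 c}\right) = 2 c \left(c + 1\right) = 2 c \left(1 + c\right)$)
$G{\left(C \right)} = 3 + 2 C \left(1 + C\right)$
$g = 56$ ($g = 14 \cdot 4 = 56$)
$g G{\left(8 \right)} + 42 = 56 \left(3 + 2 \cdot 8 \left(1 + 8\right)\right) + 42 = 56 \left(3 + 2 \cdot 8 \cdot 9\right) + 42 = 56 \left(3 + 144\right) + 42 = 56 \cdot 147 + 42 = 8232 + 42 = 8274$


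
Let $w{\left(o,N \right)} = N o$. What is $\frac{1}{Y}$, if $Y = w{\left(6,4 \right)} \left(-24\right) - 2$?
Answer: $- \frac{1}{578} \approx -0.0017301$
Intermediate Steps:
$Y = -578$ ($Y = 4 \cdot 6 \left(-24\right) - 2 = 24 \left(-24\right) - 2 = -576 - 2 = -578$)
$\frac{1}{Y} = \frac{1}{-578} = - \frac{1}{578}$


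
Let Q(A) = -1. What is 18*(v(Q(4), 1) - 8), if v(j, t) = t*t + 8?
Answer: 18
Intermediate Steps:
v(j, t) = 8 + t² (v(j, t) = t² + 8 = 8 + t²)
18*(v(Q(4), 1) - 8) = 18*((8 + 1²) - 8) = 18*((8 + 1) - 8) = 18*(9 - 8) = 18*1 = 18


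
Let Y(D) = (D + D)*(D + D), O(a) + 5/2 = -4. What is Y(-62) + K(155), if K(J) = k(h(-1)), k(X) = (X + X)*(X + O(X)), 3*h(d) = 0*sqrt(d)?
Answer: 15376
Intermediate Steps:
h(d) = 0 (h(d) = (0*sqrt(d))/3 = (1/3)*0 = 0)
O(a) = -13/2 (O(a) = -5/2 - 4 = -13/2)
k(X) = 2*X*(-13/2 + X) (k(X) = (X + X)*(X - 13/2) = (2*X)*(-13/2 + X) = 2*X*(-13/2 + X))
K(J) = 0 (K(J) = 0*(-13 + 2*0) = 0*(-13 + 0) = 0*(-13) = 0)
Y(D) = 4*D**2 (Y(D) = (2*D)*(2*D) = 4*D**2)
Y(-62) + K(155) = 4*(-62)**2 + 0 = 4*3844 + 0 = 15376 + 0 = 15376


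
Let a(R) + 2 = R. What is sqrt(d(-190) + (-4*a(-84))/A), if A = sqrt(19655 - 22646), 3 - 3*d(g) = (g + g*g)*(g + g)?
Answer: sqrt(40692152982681 - 1028904*I*sqrt(2991))/2991 ≈ 2132.7 - 0.0014746*I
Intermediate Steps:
a(R) = -2 + R
d(g) = 1 - 2*g*(g + g**2)/3 (d(g) = 1 - (g + g*g)*(g + g)/3 = 1 - (g + g**2)*2*g/3 = 1 - 2*g*(g + g**2)/3)
A = I*sqrt(2991) (A = sqrt(-2991) = I*sqrt(2991) ≈ 54.69*I)
sqrt(d(-190) + (-4*a(-84))/A) = sqrt((1 - 2/3*(-190)**2 - 2/3*(-190)**3) + (-4*(-2 - 84))/((I*sqrt(2991)))) = sqrt((1 - 2/3*36100 - 2/3*(-6859000)) + (-4*(-86))*(-I*sqrt(2991)/2991)) = sqrt((1 - 72200/3 + 13718000/3) + 344*(-I*sqrt(2991)/2991)) = sqrt(4548601 - 344*I*sqrt(2991)/2991)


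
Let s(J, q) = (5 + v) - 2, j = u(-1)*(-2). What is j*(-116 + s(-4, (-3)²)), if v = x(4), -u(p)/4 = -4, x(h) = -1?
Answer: 3648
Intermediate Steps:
u(p) = 16 (u(p) = -4*(-4) = 16)
v = -1
j = -32 (j = 16*(-2) = -32)
s(J, q) = 2 (s(J, q) = (5 - 1) - 2 = 4 - 2 = 2)
j*(-116 + s(-4, (-3)²)) = -32*(-116 + 2) = -32*(-114) = 3648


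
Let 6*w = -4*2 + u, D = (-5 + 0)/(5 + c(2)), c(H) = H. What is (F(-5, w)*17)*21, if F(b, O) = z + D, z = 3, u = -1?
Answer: 816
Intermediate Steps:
D = -5/7 (D = (-5 + 0)/(5 + 2) = -5/7 ≈ -0.71429)
w = -3/2 (w = (-4*2 - 1)/6 = (-8 - 1)/6 = (1/6)*(-9) = -3/2 ≈ -1.5000)
F(b, O) = 16/7 (F(b, O) = 3 - 5/7 = 16/7)
(F(-5, w)*17)*21 = ((16/7)*17)*21 = (272/7)*21 = 816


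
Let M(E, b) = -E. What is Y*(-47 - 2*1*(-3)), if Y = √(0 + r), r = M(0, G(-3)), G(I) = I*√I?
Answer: 0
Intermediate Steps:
G(I) = I^(3/2)
r = 0 (r = -1*0 = 0)
Y = 0 (Y = √(0 + 0) = √0 = 0)
Y*(-47 - 2*1*(-3)) = 0*(-47 - 2*1*(-3)) = 0*(-47 - 2*(-3)) = 0*(-47 + 6) = 0*(-41) = 0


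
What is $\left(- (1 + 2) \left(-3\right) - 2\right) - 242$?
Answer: $-235$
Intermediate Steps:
$\left(- (1 + 2) \left(-3\right) - 2\right) - 242 = \left(\left(-1\right) 3 \left(-3\right) - 2\right) - 242 = \left(\left(-3\right) \left(-3\right) - 2\right) - 242 = \left(9 - 2\right) - 242 = 7 - 242 = -235$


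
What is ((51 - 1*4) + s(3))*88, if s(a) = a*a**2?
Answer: 6512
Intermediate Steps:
s(a) = a**3
((51 - 1*4) + s(3))*88 = ((51 - 1*4) + 3**3)*88 = ((51 - 4) + 27)*88 = (47 + 27)*88 = 74*88 = 6512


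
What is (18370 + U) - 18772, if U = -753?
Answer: -1155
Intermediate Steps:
(18370 + U) - 18772 = (18370 - 753) - 18772 = 17617 - 18772 = -1155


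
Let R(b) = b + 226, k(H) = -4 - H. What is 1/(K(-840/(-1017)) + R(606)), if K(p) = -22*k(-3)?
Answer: 1/854 ≈ 0.0011710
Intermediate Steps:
K(p) = 22 (K(p) = -22*(-4 - 1*(-3)) = -22*(-4 + 3) = -22*(-1) = 22)
R(b) = 226 + b
1/(K(-840/(-1017)) + R(606)) = 1/(22 + (226 + 606)) = 1/(22 + 832) = 1/854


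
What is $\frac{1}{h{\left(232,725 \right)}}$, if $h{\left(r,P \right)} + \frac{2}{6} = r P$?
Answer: $\frac{3}{504599} \approx 5.9453 \cdot 10^{-6}$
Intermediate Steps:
$h{\left(r,P \right)} = - \frac{1}{3} + P r$ ($h{\left(r,P \right)} = - \frac{1}{3} + r P = - \frac{1}{3} + P r$)
$\frac{1}{h{\left(232,725 \right)}} = \frac{1}{- \frac{1}{3} + 725 \cdot 232} = \frac{1}{- \frac{1}{3} + 168200} = \frac{1}{\frac{504599}{3}} = \frac{3}{504599}$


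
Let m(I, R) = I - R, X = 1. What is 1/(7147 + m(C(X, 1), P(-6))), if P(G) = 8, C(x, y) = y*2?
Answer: 1/7141 ≈ 0.00014004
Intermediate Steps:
C(x, y) = 2*y
1/(7147 + m(C(X, 1), P(-6))) = 1/(7147 + (2*1 - 1*8)) = 1/(7147 + (2 - 8)) = 1/(7147 - 6) = 1/7141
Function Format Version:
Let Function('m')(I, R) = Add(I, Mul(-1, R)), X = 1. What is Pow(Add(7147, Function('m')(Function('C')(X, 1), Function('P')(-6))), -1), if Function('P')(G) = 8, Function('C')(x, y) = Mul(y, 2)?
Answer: Rational(1, 7141) ≈ 0.00014004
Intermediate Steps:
Function('C')(x, y) = Mul(2, y)
Pow(Add(7147, Function('m')(Function('C')(X, 1), Function('P')(-6))), -1) = Pow(Add(7147, Add(Mul(2, 1), Mul(-1, 8))), -1) = Pow(Add(7147, Add(2, -8)), -1) = Pow(Add(7147, -6), -1) = Pow(7141, -1) = Rational(1, 7141)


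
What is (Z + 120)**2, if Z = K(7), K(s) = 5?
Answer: 15625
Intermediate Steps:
Z = 5
(Z + 120)**2 = (5 + 120)**2 = 125**2 = 15625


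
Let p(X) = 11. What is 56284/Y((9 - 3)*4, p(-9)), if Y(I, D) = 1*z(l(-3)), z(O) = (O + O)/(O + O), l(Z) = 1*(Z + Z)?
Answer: 56284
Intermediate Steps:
l(Z) = 2*Z (l(Z) = 1*(2*Z) = 2*Z)
z(O) = 1 (z(O) = (2*O)/((2*O)) = (2*O)*(1/(2*O)) = 1)
Y(I, D) = 1 (Y(I, D) = 1*1 = 1)
56284/Y((9 - 3)*4, p(-9)) = 56284/1 = 56284*1 = 56284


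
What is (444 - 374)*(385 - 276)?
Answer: 7630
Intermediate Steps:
(444 - 374)*(385 - 276) = 70*109 = 7630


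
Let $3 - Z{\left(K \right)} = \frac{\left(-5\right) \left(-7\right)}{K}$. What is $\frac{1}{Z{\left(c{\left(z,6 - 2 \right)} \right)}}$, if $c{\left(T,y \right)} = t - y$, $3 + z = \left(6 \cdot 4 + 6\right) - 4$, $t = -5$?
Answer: $\frac{9}{62} \approx 0.14516$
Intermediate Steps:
$z = 23$ ($z = -3 + \left(\left(6 \cdot 4 + 6\right) - 4\right) = -3 + \left(\left(24 + 6\right) - 4\right) = -3 + \left(30 - 4\right) = -3 + 26 = 23$)
$c{\left(T,y \right)} = -5 - y$
$Z{\left(K \right)} = 3 - \frac{35}{K}$ ($Z{\left(K \right)} = 3 - \frac{\left(-5\right) \left(-7\right)}{K} = 3 - \frac{35}{K}$)
$\frac{1}{Z{\left(c{\left(z,6 - 2 \right)} \right)}} = \frac{1}{3 - \frac{35}{-5 - \left(6 - 2\right)}} = \frac{1}{3 - \frac{35}{-5 - 4}} = \frac{1}{3 - \frac{35}{-9}} = \frac{1}{3 - - \frac{35}{9}} = \frac{1}{3 + \frac{35}{9}} = \frac{1}{\frac{62}{9}} = \frac{9}{62}$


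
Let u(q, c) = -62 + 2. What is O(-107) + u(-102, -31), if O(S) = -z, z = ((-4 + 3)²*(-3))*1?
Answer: -57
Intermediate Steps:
u(q, c) = -60
z = -3 (z = ((-1)²*(-3))*1 = (1*(-3))*1 = -3*1 = -3)
O(S) = 3 (O(S) = -1*(-3) = 3)
O(-107) + u(-102, -31) = 3 - 60 = -57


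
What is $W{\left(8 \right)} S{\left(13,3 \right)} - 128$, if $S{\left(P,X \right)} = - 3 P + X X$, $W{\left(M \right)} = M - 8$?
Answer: $-128$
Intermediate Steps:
$W{\left(M \right)} = -8 + M$
$S{\left(P,X \right)} = X^{2} - 3 P$ ($S{\left(P,X \right)} = - 3 P + X^{2} = X^{2} - 3 P$)
$W{\left(8 \right)} S{\left(13,3 \right)} - 128 = \left(-8 + 8\right) \left(3^{2} - 39\right) - 128 = 0 \left(9 - 39\right) - 128 = 0 \left(-30\right) - 128 = 0 - 128 = -128$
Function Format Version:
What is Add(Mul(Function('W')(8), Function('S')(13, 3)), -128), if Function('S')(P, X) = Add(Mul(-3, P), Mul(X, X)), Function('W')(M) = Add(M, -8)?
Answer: -128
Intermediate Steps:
Function('W')(M) = Add(-8, M)
Function('S')(P, X) = Add(Pow(X, 2), Mul(-3, P)) (Function('S')(P, X) = Add(Mul(-3, P), Pow(X, 2)) = Add(Pow(X, 2), Mul(-3, P)))
Add(Mul(Function('W')(8), Function('S')(13, 3)), -128) = Add(Mul(Add(-8, 8), Add(Pow(3, 2), Mul(-3, 13))), -128) = Add(Mul(0, Add(9, -39)), -128) = Add(Mul(0, -30), -128) = Add(0, -128) = -128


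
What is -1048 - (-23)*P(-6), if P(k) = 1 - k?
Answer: -887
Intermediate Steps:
-1048 - (-23)*P(-6) = -1048 - (-23)*(1 - 1*(-6)) = -1048 - (-23)*(1 + 6) = -1048 - (-23)*7 = -1048 - 1*(-161) = -1048 + 161 = -887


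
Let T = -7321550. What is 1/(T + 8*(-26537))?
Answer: -1/7533846 ≈ -1.3273e-7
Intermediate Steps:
1/(T + 8*(-26537)) = 1/(-7321550 + 8*(-26537)) = 1/(-7321550 - 212296) = 1/(-7533846) = -1/7533846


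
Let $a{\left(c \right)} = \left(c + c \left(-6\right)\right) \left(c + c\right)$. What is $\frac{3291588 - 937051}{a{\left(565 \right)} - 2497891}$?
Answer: $- \frac{2354537}{5690141} \approx -0.41379$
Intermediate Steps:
$a{\left(c \right)} = - 10 c^{2}$ ($a{\left(c \right)} = \left(c - 6 c\right) 2 c = - 5 c 2 c = - 10 c^{2}$)
$\frac{3291588 - 937051}{a{\left(565 \right)} - 2497891} = \frac{3291588 - 937051}{- 10 \cdot 565^{2} - 2497891} = \frac{2354537}{\left(-10\right) 319225 - 2497891} = \frac{2354537}{-3192250 - 2497891} = \frac{2354537}{-5690141} = 2354537 \left(- \frac{1}{5690141}\right) = - \frac{2354537}{5690141}$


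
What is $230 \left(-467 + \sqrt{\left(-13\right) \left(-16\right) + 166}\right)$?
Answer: $-107410 + 230 \sqrt{374} \approx -1.0296 \cdot 10^{5}$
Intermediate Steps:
$230 \left(-467 + \sqrt{\left(-13\right) \left(-16\right) + 166}\right) = 230 \left(-467 + \sqrt{208 + 166}\right) = 230 \left(-467 + \sqrt{374}\right) = -107410 + 230 \sqrt{374}$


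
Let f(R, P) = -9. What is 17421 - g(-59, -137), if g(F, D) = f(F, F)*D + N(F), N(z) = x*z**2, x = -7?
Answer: 40555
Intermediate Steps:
N(z) = -7*z**2
g(F, D) = -9*D - 7*F**2
17421 - g(-59, -137) = 17421 - (-9*(-137) - 7*(-59)**2) = 17421 - (1233 - 7*3481) = 17421 - (1233 - 24367) = 17421 - 1*(-23134) = 17421 + 23134 = 40555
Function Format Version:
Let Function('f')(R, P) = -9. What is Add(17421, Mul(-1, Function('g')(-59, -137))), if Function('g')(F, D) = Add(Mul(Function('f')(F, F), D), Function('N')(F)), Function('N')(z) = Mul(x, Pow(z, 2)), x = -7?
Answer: 40555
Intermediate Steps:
Function('N')(z) = Mul(-7, Pow(z, 2))
Function('g')(F, D) = Add(Mul(-9, D), Mul(-7, Pow(F, 2)))
Add(17421, Mul(-1, Function('g')(-59, -137))) = Add(17421, Mul(-1, Add(Mul(-9, -137), Mul(-7, Pow(-59, 2))))) = Add(17421, Mul(-1, Add(1233, Mul(-7, 3481)))) = Add(17421, Mul(-1, Add(1233, -24367))) = Add(17421, Mul(-1, -23134)) = Add(17421, 23134) = 40555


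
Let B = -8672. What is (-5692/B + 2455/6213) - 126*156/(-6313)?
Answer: 354176496011/85034746392 ≈ 4.1651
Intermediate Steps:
(-5692/B + 2455/6213) - 126*156/(-6313) = (-5692/(-8672) + 2455/6213) - 126*156/(-6313) = (-5692*(-1/8672) + 2455*(1/6213)) - 19656*(-1/6313) = (1423/2168 + 2455/6213) + 19656/6313 = 14163539/13469784 + 19656/6313 = 354176496011/85034746392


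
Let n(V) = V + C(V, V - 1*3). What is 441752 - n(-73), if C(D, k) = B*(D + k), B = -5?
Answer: 441080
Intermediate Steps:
C(D, k) = -5*D - 5*k (C(D, k) = -5*(D + k) = -5*D - 5*k)
n(V) = 15 - 9*V (n(V) = V + (-5*V - 5*(V - 1*3)) = V + (-5*V - 5*(V - 3)) = V + (-5*V - 5*(-3 + V)) = V + (-5*V + (15 - 5*V)) = V + (15 - 10*V) = 15 - 9*V)
441752 - n(-73) = 441752 - (15 - 9*(-73)) = 441752 - (15 + 657) = 441752 - 1*672 = 441752 - 672 = 441080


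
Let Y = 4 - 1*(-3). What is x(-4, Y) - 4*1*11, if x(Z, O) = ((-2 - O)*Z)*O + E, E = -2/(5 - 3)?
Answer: 207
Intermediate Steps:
Y = 7 (Y = 4 + 3 = 7)
E = -1 (E = -2/2 = (½)*(-2) = -1)
x(Z, O) = -1 + O*Z*(-2 - O) (x(Z, O) = ((-2 - O)*Z)*O - 1 = (Z*(-2 - O))*O - 1 = O*Z*(-2 - O) - 1 = -1 + O*Z*(-2 - O))
x(-4, Y) - 4*1*11 = (-1 - 1*(-4)*7² - 2*7*(-4)) - 4*1*11 = (-1 - 1*(-4)*49 + 56) - 4*11 = (-1 + 196 + 56) - 44 = 251 - 44 = 207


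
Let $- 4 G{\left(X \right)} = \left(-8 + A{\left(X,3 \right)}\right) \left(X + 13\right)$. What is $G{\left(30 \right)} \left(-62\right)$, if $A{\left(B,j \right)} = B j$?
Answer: $54653$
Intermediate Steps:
$G{\left(X \right)} = - \frac{\left(-8 + 3 X\right) \left(13 + X\right)}{4}$ ($G{\left(X \right)} = - \frac{\left(-8 + X 3\right) \left(X + 13\right)}{4} = - \frac{\left(-8 + 3 X\right) \left(13 + X\right)}{4}$)
$G{\left(30 \right)} \left(-62\right) = \left(26 - \frac{465}{2} - \frac{3 \cdot 30^{2}}{4}\right) \left(-62\right) = \left(26 - \frac{465}{2} - 675\right) \left(-62\right) = \left(- \frac{1763}{2}\right) \left(-62\right) = 54653$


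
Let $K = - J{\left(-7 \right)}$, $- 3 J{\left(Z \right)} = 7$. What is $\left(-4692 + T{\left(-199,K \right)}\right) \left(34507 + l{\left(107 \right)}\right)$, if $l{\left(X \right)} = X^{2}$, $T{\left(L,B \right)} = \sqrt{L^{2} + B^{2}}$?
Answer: $-215625552 + \frac{45956 \sqrt{356458}}{3} \approx -2.0648 \cdot 10^{8}$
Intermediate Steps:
$J{\left(Z \right)} = - \frac{7}{3}$ ($J{\left(Z \right)} = \left(- \frac{1}{3}\right) 7 = - \frac{7}{3}$)
$K = \frac{7}{3}$ ($K = \left(-1\right) \left(- \frac{7}{3}\right) = \frac{7}{3} \approx 2.3333$)
$T{\left(L,B \right)} = \sqrt{B^{2} + L^{2}}$
$\left(-4692 + T{\left(-199,K \right)}\right) \left(34507 + l{\left(107 \right)}\right) = \left(-4692 + \sqrt{\left(\frac{7}{3}\right)^{2} + \left(-199\right)^{2}}\right) \left(34507 + 107^{2}\right) = \left(-4692 + \sqrt{\frac{49}{9} + 39601}\right) \left(34507 + 11449\right) = \left(-4692 + \sqrt{\frac{356458}{9}}\right) 45956 = \left(-4692 + \frac{\sqrt{356458}}{3}\right) 45956 = -215625552 + \frac{45956 \sqrt{356458}}{3}$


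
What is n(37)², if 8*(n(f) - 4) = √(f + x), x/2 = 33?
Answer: 1127/64 + √103 ≈ 27.758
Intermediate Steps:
x = 66 (x = 2*33 = 66)
n(f) = 4 + √(66 + f)/8 (n(f) = 4 + √(f + 66)/8 = 4 + √(66 + f)/8)
n(37)² = (4 + √(66 + 37)/8)² = (4 + √103/8)²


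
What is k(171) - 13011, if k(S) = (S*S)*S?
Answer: 4987200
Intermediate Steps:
k(S) = S**3 (k(S) = S**2*S = S**3)
k(171) - 13011 = 171**3 - 13011 = 5000211 - 13011 = 4987200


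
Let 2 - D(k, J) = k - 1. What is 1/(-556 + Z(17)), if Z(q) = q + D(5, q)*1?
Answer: -1/541 ≈ -0.0018484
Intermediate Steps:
D(k, J) = 3 - k (D(k, J) = 2 - (k - 1) = 2 - (-1 + k) = 2 + (1 - k) = 3 - k)
Z(q) = -2 + q (Z(q) = q + (3 - 1*5)*1 = q + (3 - 5)*1 = q - 2*1 = q - 2 = -2 + q)
1/(-556 + Z(17)) = 1/(-556 + (-2 + 17)) = 1/(-556 + 15) = 1/(-541) = -1/541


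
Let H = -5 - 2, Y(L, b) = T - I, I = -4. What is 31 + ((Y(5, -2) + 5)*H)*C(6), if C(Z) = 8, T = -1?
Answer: -417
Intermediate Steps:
Y(L, b) = 3 (Y(L, b) = -1 - 1*(-4) = -1 + 4 = 3)
H = -7
31 + ((Y(5, -2) + 5)*H)*C(6) = 31 + ((3 + 5)*(-7))*8 = 31 + (8*(-7))*8 = 31 - 56*8 = 31 - 448 = -417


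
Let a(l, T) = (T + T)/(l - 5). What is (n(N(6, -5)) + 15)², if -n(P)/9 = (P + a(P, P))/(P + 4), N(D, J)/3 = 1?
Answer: 225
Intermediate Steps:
N(D, J) = 3 (N(D, J) = 3*1 = 3)
a(l, T) = 2*T/(-5 + l) (a(l, T) = (2*T)/(-5 + l) = 2*T/(-5 + l))
n(P) = -9*(P + 2*P/(-5 + P))/(4 + P) (n(P) = -9*(P + 2*P/(-5 + P))/(P + 4) = -9*(P + 2*P/(-5 + P))/(4 + P))
(n(N(6, -5)) + 15)² = (9*3*(3 - 1*3)/((-5 + 3)*(4 + 3)) + 15)² = (9*3*(3 - 3)/(-2*7) + 15)² = (9*3*(-½)*(⅐)*0 + 15)² = (0 + 15)² = 15² = 225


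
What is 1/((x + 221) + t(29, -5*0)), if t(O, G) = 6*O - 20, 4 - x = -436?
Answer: 1/815 ≈ 0.0012270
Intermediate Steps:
x = 440 (x = 4 - 1*(-436) = 4 + 436 = 440)
t(O, G) = -20 + 6*O
1/((x + 221) + t(29, -5*0)) = 1/((440 + 221) + (-20 + 6*29)) = 1/(661 + (-20 + 174)) = 1/(661 + 154) = 1/815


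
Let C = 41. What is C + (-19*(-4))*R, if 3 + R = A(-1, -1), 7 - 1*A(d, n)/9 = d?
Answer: 5285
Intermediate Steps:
A(d, n) = 63 - 9*d
R = 69 (R = -3 + (63 - 9*(-1)) = -3 + (63 + 9) = -3 + 72 = 69)
C + (-19*(-4))*R = 41 - 19*(-4)*69 = 41 + 76*69 = 41 + 5244 = 5285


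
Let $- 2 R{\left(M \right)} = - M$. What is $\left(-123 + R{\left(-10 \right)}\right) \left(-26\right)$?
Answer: $3328$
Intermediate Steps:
$R{\left(M \right)} = \frac{M}{2}$ ($R{\left(M \right)} = - \frac{\left(-1\right) M}{2} = \frac{M}{2}$)
$\left(-123 + R{\left(-10 \right)}\right) \left(-26\right) = \left(-123 + \frac{1}{2} \left(-10\right)\right) \left(-26\right) = \left(-123 - 5\right) \left(-26\right) = \left(-128\right) \left(-26\right) = 3328$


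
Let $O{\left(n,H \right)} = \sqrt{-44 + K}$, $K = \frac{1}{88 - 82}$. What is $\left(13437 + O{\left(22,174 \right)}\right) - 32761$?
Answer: $-19324 + \frac{i \sqrt{1578}}{6} \approx -19324.0 + 6.6207 i$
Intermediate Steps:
$K = \frac{1}{6} \approx 0.16667$
$O{\left(n,H \right)} = \frac{i \sqrt{1578}}{6}$ ($O{\left(n,H \right)} = \sqrt{-44 + \frac{1}{6}} = \sqrt{- \frac{263}{6}} = \frac{i \sqrt{1578}}{6}$)
$\left(13437 + O{\left(22,174 \right)}\right) - 32761 = \left(13437 + \frac{i \sqrt{1578}}{6}\right) - 32761 = -19324 + \frac{i \sqrt{1578}}{6}$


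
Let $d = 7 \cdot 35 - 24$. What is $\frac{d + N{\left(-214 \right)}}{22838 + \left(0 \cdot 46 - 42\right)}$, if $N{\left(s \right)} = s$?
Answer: $\frac{7}{22796} \approx 0.00030707$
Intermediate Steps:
$d = 221$ ($d = 245 - 24 = 221$)
$\frac{d + N{\left(-214 \right)}}{22838 + \left(0 \cdot 46 - 42\right)} = \frac{221 - 214}{22838 + \left(0 \cdot 46 - 42\right)} = \frac{7}{22838 + \left(0 - 42\right)} = \frac{7}{22838 - 42} = \frac{7}{22796}$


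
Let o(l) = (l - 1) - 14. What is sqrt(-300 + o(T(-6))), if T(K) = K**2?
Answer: 3*I*sqrt(31) ≈ 16.703*I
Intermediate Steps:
o(l) = -15 + l (o(l) = (-1 + l) - 14 = -15 + l)
sqrt(-300 + o(T(-6))) = sqrt(-300 + (-15 + (-6)**2)) = sqrt(-300 + (-15 + 36)) = sqrt(-300 + 21) = sqrt(-279) = 3*I*sqrt(31)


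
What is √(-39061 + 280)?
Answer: 3*I*√4309 ≈ 196.93*I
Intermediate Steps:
√(-39061 + 280) = √(-38781) = 3*I*√4309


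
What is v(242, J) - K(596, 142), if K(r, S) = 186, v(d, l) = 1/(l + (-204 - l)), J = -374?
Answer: -37945/204 ≈ -186.00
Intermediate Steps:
v(d, l) = -1/204 (v(d, l) = 1/(-204) = -1/204)
v(242, J) - K(596, 142) = -1/204 - 1*186 = -1/204 - 186 = -37945/204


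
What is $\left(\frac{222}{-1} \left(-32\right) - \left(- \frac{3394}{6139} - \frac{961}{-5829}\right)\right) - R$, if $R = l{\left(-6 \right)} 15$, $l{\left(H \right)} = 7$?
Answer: $\frac{250467716816}{35784231} \approx 6999.4$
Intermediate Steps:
$R = 105$ ($R = 7 \cdot 15 = 105$)
$\left(\frac{222}{-1} \left(-32\right) - \left(- \frac{3394}{6139} - \frac{961}{-5829}\right)\right) - R = \left(\frac{222}{-1} \left(-32\right) - \left(- \frac{3394}{6139} - \frac{961}{-5829}\right)\right) - 105 = \left(222 \left(-1\right) \left(-32\right) - \left(\left(-3394\right) \frac{1}{6139} - - \frac{961}{5829}\right)\right) - 105 = \left(\left(-222\right) \left(-32\right) - \left(- \frac{3394}{6139} + \frac{961}{5829}\right)\right) - 105 = \left(7104 - - \frac{13884047}{35784231}\right) - 105 = \left(7104 + \frac{13884047}{35784231}\right) - 105 = \frac{254225061071}{35784231} - 105 = \frac{250467716816}{35784231}$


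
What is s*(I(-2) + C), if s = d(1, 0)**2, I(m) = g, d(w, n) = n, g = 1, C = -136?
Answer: 0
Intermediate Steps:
I(m) = 1
s = 0 (s = 0**2 = 0)
s*(I(-2) + C) = 0*(1 - 136) = 0*(-135) = 0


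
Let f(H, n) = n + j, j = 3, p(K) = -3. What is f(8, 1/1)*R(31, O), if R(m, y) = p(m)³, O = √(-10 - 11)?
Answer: -108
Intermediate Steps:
O = I*√21 (O = √(-21) = I*√21 ≈ 4.5826*I)
R(m, y) = -27 (R(m, y) = (-3)³ = -27)
f(H, n) = 3 + n (f(H, n) = n + 3 = 3 + n)
f(8, 1/1)*R(31, O) = (3 + 1/1)*(-27) = (3 + 1)*(-27) = 4*(-27) = -108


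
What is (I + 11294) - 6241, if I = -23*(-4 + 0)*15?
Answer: 6433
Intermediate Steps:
I = 1380 (I = -23*(-4)*15 = 92*15 = 1380)
(I + 11294) - 6241 = (1380 + 11294) - 6241 = 12674 - 6241 = 6433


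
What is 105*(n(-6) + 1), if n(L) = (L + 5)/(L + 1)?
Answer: 126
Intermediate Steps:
n(L) = (5 + L)/(1 + L)
105*(n(-6) + 1) = 105*((5 - 6)/(1 - 6) + 1) = 105*(-1/(-5) + 1) = 105*(-1/5*(-1) + 1) = 105*(1/5 + 1) = 105*(6/5) = 126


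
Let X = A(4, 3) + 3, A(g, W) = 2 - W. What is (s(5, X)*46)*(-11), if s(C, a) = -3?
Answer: 1518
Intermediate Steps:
X = 2 (X = (2 - 1*3) + 3 = (2 - 3) + 3 = -1 + 3 = 2)
(s(5, X)*46)*(-11) = -3*46*(-11) = -138*(-11) = 1518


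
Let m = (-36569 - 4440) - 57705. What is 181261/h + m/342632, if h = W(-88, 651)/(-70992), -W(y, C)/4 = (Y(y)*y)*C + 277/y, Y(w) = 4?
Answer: -48500174605579345/3454699009348 ≈ -14039.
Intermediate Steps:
W(y, C) = -1108/y - 16*C*y (W(y, C) = -4*((4*y)*C + 277/y) = -4*(4*C*y + 277/y) = -4*(277/y + 4*C*y) = -1108/y - 16*C*y)
m = -98714 (m = -41009 - 57705 = -98714)
h = -20165653/1561824 (h = (-1108/(-88) - 16*651*(-88))/(-70992) = (-1108*(-1/88) + 916608)*(-1/70992) = (277/22 + 916608)*(-1/70992) = (20165653/22)*(-1/70992) = -20165653/1561824 ≈ -12.912)
181261/h + m/342632 = 181261/(-20165653/1561824) - 98714/342632 = 181261*(-1561824/20165653) - 98714*1/342632 = -283097780064/20165653 - 49357/171316 = -48500174605579345/3454699009348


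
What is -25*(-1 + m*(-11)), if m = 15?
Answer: 4150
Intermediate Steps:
-25*(-1 + m*(-11)) = -25*(-1 + 15*(-11)) = -25*(-1 - 165) = -25*(-166) = 4150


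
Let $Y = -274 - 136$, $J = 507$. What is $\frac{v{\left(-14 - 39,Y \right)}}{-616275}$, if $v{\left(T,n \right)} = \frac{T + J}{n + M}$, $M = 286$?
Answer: $\frac{227}{38209050} \approx 5.941 \cdot 10^{-6}$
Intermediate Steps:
$Y = -410$
$v{\left(T,n \right)} = \frac{507 + T}{286 + n}$ ($v{\left(T,n \right)} = \frac{T + 507}{n + 286} = \frac{507 + T}{286 + n}$)
$\frac{v{\left(-14 - 39,Y \right)}}{-616275} = \frac{\frac{1}{286 - 410} \left(507 - 53\right)}{-616275} = \frac{507 - 53}{-124} \left(- \frac{1}{616275}\right) = - \frac{507 - 53}{124} \left(- \frac{1}{616275}\right) = \left(- \frac{1}{124}\right) 454 \left(- \frac{1}{616275}\right) = \left(- \frac{227}{62}\right) \left(- \frac{1}{616275}\right) = \frac{227}{38209050}$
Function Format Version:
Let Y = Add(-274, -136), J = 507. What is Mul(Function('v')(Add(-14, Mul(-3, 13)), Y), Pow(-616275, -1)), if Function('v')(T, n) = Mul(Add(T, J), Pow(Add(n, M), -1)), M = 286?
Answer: Rational(227, 38209050) ≈ 5.9410e-6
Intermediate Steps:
Y = -410
Function('v')(T, n) = Mul(Pow(Add(286, n), -1), Add(507, T)) (Function('v')(T, n) = Mul(Add(T, 507), Pow(Add(n, 286), -1)) = Mul(Add(507, T), Pow(Add(286, n), -1)) = Mul(Pow(Add(286, n), -1), Add(507, T)))
Mul(Function('v')(Add(-14, Mul(-3, 13)), Y), Pow(-616275, -1)) = Mul(Mul(Pow(Add(286, -410), -1), Add(507, Add(-14, Mul(-3, 13)))), Pow(-616275, -1)) = Mul(Mul(Pow(-124, -1), Add(507, Add(-14, -39))), Rational(-1, 616275)) = Mul(Mul(Rational(-1, 124), Add(507, -53)), Rational(-1, 616275)) = Mul(Mul(Rational(-1, 124), 454), Rational(-1, 616275)) = Mul(Rational(-227, 62), Rational(-1, 616275)) = Rational(227, 38209050)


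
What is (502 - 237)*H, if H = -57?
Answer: -15105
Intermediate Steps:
(502 - 237)*H = (502 - 237)*(-57) = 265*(-57) = -15105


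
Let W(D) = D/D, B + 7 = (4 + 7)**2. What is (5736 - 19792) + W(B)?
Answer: -14055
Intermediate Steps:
B = 114 (B = -7 + (4 + 7)**2 = -7 + 11**2 = -7 + 121 = 114)
W(D) = 1
(5736 - 19792) + W(B) = (5736 - 19792) + 1 = -14056 + 1 = -14055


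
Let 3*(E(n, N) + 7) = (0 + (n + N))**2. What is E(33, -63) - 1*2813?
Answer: -2520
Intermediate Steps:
E(n, N) = -7 + (N + n)**2/3 (E(n, N) = -7 + (0 + (n + N))**2/3 = -7 + (0 + (N + n))**2/3 = -7 + (N + n)**2/3)
E(33, -63) - 1*2813 = (-7 + (-63 + 33)**2/3) - 1*2813 = (-7 + (1/3)*(-30)**2) - 2813 = (-7 + (1/3)*900) - 2813 = (-7 + 300) - 2813 = 293 - 2813 = -2520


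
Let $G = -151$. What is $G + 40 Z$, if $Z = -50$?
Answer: $-2151$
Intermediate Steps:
$G + 40 Z = -151 + 40 \left(-50\right) = -151 - 2000 = -2151$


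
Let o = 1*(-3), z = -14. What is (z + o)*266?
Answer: -4522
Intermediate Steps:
o = -3
(z + o)*266 = (-14 - 3)*266 = -17*266 = -4522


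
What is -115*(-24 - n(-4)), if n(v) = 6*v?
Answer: 0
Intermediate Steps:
-115*(-24 - n(-4)) = -115*(-24 - 6*(-4)) = -115*(-24 - 1*(-24)) = -115*(-24 + 24) = -115*0 = 0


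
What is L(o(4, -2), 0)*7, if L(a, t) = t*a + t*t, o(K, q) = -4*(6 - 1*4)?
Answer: 0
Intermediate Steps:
o(K, q) = -8 (o(K, q) = -4*(6 - 4) = -4*2 = -8)
L(a, t) = t² + a*t (L(a, t) = a*t + t² = t² + a*t)
L(o(4, -2), 0)*7 = (0*(-8 + 0))*7 = (0*(-8))*7 = 0*7 = 0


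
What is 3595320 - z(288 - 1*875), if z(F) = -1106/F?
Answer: 2110451734/587 ≈ 3.5953e+6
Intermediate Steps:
3595320 - z(288 - 1*875) = 3595320 - (-1106)/(288 - 1*875) = 3595320 - (-1106)/(288 - 875) = 3595320 - (-1106)/(-587) = 3595320 - (-1106)*(-1)/587 = 3595320 - 1*1106/587 = 3595320 - 1106/587 = 2110451734/587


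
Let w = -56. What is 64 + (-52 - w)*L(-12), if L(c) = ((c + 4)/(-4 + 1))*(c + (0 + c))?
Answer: -192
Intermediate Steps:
L(c) = 2*c*(-4/3 - c/3) (L(c) = ((4 + c)/(-3))*(c + c) = ((4 + c)*(-⅓))*(2*c) = (-4/3 - c/3)*(2*c) = 2*c*(-4/3 - c/3))
64 + (-52 - w)*L(-12) = 64 + (-52 - 1*(-56))*(-⅔*(-12)*(4 - 12)) = 64 + (-52 + 56)*(-⅔*(-12)*(-8)) = 64 + 4*(-64) = 64 - 256 = -192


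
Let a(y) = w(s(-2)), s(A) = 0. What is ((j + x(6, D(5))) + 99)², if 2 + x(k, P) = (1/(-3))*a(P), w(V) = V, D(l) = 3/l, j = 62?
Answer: 25281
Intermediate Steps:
a(y) = 0
x(k, P) = -2 (x(k, P) = -2 + (1/(-3))*0 = -2 + (1*(-⅓))*0 = -2 - ⅓*0 = -2 + 0 = -2)
((j + x(6, D(5))) + 99)² = ((62 - 2) + 99)² = (60 + 99)² = 159² = 25281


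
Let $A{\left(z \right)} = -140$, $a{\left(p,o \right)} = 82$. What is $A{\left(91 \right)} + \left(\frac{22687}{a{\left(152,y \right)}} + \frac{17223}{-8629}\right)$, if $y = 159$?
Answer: $\frac{95292917}{707578} \approx 134.67$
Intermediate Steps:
$A{\left(91 \right)} + \left(\frac{22687}{a{\left(152,y \right)}} + \frac{17223}{-8629}\right) = -140 + \left(\frac{22687}{82} + \frac{17223}{-8629}\right) = -140 + \left(22687 \cdot \frac{1}{82} + 17223 \left(- \frac{1}{8629}\right)\right) = -140 + \left(\frac{22687}{82} - \frac{17223}{8629}\right) = -140 + \frac{194353837}{707578} = \frac{95292917}{707578}$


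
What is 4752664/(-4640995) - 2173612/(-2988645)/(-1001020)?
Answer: -710926184700635477/694221709700340525 ≈ -1.0241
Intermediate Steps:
4752664/(-4640995) - 2173612/(-2988645)/(-1001020) = 4752664*(-1/4640995) - 2173612*(-1/2988645)*(-1/1001020) = -4752664/4640995 + (2173612/2988645)*(-1/1001020) = -4752664/4640995 - 543403/747923354475 = -710926184700635477/694221709700340525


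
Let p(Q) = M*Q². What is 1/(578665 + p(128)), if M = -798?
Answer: -1/12495767 ≈ -8.0027e-8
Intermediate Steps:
p(Q) = -798*Q²
1/(578665 + p(128)) = 1/(578665 - 798*128²) = 1/(578665 - 798*16384) = 1/(578665 - 13074432) = 1/(-12495767) = -1/12495767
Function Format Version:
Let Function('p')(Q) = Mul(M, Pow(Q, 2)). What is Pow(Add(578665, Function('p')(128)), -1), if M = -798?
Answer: Rational(-1, 12495767) ≈ -8.0027e-8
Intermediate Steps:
Function('p')(Q) = Mul(-798, Pow(Q, 2))
Pow(Add(578665, Function('p')(128)), -1) = Pow(Add(578665, Mul(-798, Pow(128, 2))), -1) = Pow(Add(578665, Mul(-798, 16384)), -1) = Pow(Add(578665, -13074432), -1) = Pow(-12495767, -1) = Rational(-1, 12495767)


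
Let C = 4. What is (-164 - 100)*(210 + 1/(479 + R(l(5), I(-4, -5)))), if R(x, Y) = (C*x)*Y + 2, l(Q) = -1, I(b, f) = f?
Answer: -9258568/167 ≈ -55441.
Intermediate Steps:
R(x, Y) = 2 + 4*Y*x (R(x, Y) = (4*x)*Y + 2 = 4*Y*x + 2 = 2 + 4*Y*x)
(-164 - 100)*(210 + 1/(479 + R(l(5), I(-4, -5)))) = (-164 - 100)*(210 + 1/(479 + (2 + 4*(-5)*(-1)))) = -264*(210 + 1/(479 + (2 + 20))) = -264*(210 + 1/(479 + 22)) = -264*(210 + 1/501) = -264*105211/501 = -9258568/167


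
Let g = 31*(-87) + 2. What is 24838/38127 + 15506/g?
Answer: -524258852/102752265 ≈ -5.1022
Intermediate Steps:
g = -2695 (g = -2697 + 2 = -2695)
24838/38127 + 15506/g = 24838/38127 + 15506/(-2695) = 24838*(1/38127) + 15506*(-1/2695) = 24838/38127 - 15506/2695 = -524258852/102752265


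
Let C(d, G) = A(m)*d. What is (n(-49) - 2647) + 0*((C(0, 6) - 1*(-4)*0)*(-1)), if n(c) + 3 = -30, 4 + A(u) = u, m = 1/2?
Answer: -2680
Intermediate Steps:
m = 1/2 ≈ 0.50000
A(u) = -4 + u
n(c) = -33 (n(c) = -3 - 30 = -33)
C(d, G) = -7*d/2 (C(d, G) = (-4 + 1/2)*d = -7*d/2)
(n(-49) - 2647) + 0*((C(0, 6) - 1*(-4)*0)*(-1)) = (-33 - 2647) + 0*((-7/2*0 - 1*(-4)*0)*(-1)) = -2680 + 0*((0 + 4*0)*(-1)) = -2680 + 0*((0 + 0)*(-1)) = -2680 + 0*(0*(-1)) = -2680 + 0*0 = -2680 + 0 = -2680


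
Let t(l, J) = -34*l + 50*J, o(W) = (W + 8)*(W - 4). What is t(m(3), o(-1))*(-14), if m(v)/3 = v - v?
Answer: 24500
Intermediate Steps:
m(v) = 0 (m(v) = 3*(v - v) = 3*0 = 0)
o(W) = (-4 + W)*(8 + W) (o(W) = (8 + W)*(-4 + W) = (-4 + W)*(8 + W))
t(m(3), o(-1))*(-14) = (-34*0 + 50*(-32 + (-1)**2 + 4*(-1)))*(-14) = (0 + 50*(-32 + 1 - 4))*(-14) = (0 + 50*(-35))*(-14) = (0 - 1750)*(-14) = -1750*(-14) = 24500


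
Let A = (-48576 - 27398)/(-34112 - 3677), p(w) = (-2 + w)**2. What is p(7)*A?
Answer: 1899350/37789 ≈ 50.262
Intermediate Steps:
A = 75974/37789 (A = -75974/(-37789) = -75974*(-1/37789) = 75974/37789 ≈ 2.0105)
p(7)*A = (-2 + 7)**2*(75974/37789) = 5**2*(75974/37789) = 25*(75974/37789) = 1899350/37789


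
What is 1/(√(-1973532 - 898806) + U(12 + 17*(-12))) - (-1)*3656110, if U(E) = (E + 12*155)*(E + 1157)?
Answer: 1578756690721929800/431813236123 - I*√2872338/2590879416738 ≈ 3.6561e+6 - 6.5414e-10*I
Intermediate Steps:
U(E) = (1157 + E)*(1860 + E) (U(E) = (E + 1860)*(1157 + E) = (1860 + E)*(1157 + E) = (1157 + E)*(1860 + E))
1/(√(-1973532 - 898806) + U(12 + 17*(-12))) - (-1)*3656110 = 1/(√(-1973532 - 898806) + (2152020 + (12 + 17*(-12))² + 3017*(12 + 17*(-12)))) - (-1)*3656110 = 1/(√(-2872338) + (2152020 + (12 - 204)² + 3017*(12 - 204))) - 1*(-3656110) = 1/(I*√2872338 + (2152020 + (-192)² + 3017*(-192))) + 3656110 = 1/(I*√2872338 + (2152020 + 36864 - 579264)) + 3656110 = 1/(I*√2872338 + 1609620) + 3656110 = 1/(1609620 + I*√2872338) + 3656110 = 3656110 + 1/(1609620 + I*√2872338)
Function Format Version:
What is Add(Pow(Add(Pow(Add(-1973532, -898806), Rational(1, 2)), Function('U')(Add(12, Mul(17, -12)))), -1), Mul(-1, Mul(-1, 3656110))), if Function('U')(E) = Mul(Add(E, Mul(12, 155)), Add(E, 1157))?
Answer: Add(Rational(1578756690721929800, 431813236123), Mul(Rational(-1, 2590879416738), I, Pow(2872338, Rational(1, 2)))) ≈ Add(3.6561e+6, Mul(-6.5414e-10, I))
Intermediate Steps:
Function('U')(E) = Mul(Add(1157, E), Add(1860, E)) (Function('U')(E) = Mul(Add(E, 1860), Add(1157, E)) = Mul(Add(1860, E), Add(1157, E)) = Mul(Add(1157, E), Add(1860, E)))
Add(Pow(Add(Pow(Add(-1973532, -898806), Rational(1, 2)), Function('U')(Add(12, Mul(17, -12)))), -1), Mul(-1, Mul(-1, 3656110))) = Add(Pow(Add(Pow(Add(-1973532, -898806), Rational(1, 2)), Add(2152020, Pow(Add(12, Mul(17, -12)), 2), Mul(3017, Add(12, Mul(17, -12))))), -1), Mul(-1, Mul(-1, 3656110))) = Add(Pow(Add(Pow(-2872338, Rational(1, 2)), Add(2152020, Pow(Add(12, -204), 2), Mul(3017, Add(12, -204)))), -1), Mul(-1, -3656110)) = Add(Pow(Add(Mul(I, Pow(2872338, Rational(1, 2))), Add(2152020, Pow(-192, 2), Mul(3017, -192))), -1), 3656110) = Add(Pow(Add(Mul(I, Pow(2872338, Rational(1, 2))), Add(2152020, 36864, -579264)), -1), 3656110) = Add(Pow(Add(Mul(I, Pow(2872338, Rational(1, 2))), 1609620), -1), 3656110) = Add(Pow(Add(1609620, Mul(I, Pow(2872338, Rational(1, 2)))), -1), 3656110) = Add(3656110, Pow(Add(1609620, Mul(I, Pow(2872338, Rational(1, 2)))), -1))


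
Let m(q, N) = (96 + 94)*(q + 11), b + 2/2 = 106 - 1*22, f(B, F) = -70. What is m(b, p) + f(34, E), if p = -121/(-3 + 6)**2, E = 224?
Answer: 17790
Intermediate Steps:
p = -121/9 (p = -121/(3**2) = -121/9 ≈ -13.444)
b = 83 (b = -1 + (106 - 1*22) = -1 + (106 - 22) = -1 + 84 = 83)
m(q, N) = 2090 + 190*q (m(q, N) = 190*(11 + q) = 2090 + 190*q)
m(b, p) + f(34, E) = (2090 + 190*83) - 70 = (2090 + 15770) - 70 = 17860 - 70 = 17790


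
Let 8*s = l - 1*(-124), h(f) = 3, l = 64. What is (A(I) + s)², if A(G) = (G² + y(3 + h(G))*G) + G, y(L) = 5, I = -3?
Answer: 841/4 ≈ 210.25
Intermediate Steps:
s = 47/2 (s = (64 - 1*(-124))/8 = (64 + 124)/8 = (⅛)*188 = 47/2 ≈ 23.500)
A(G) = G² + 6*G (A(G) = (G² + 5*G) + G = G² + 6*G)
(A(I) + s)² = (-3*(6 - 3) + 47/2)² = (-3*3 + 47/2)² = (-9 + 47/2)² = (29/2)² = 841/4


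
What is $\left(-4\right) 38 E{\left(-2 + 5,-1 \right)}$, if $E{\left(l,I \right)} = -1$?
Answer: $152$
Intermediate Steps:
$\left(-4\right) 38 E{\left(-2 + 5,-1 \right)} = \left(-4\right) 38 \left(-1\right) = \left(-152\right) \left(-1\right) = 152$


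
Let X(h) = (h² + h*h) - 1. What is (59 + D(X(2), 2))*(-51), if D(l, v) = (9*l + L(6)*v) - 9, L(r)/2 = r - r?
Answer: -5763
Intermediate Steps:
L(r) = 0 (L(r) = 2*(r - r) = 2*0 = 0)
X(h) = -1 + 2*h² (X(h) = (h² + h²) - 1 = 2*h² - 1 = -1 + 2*h²)
D(l, v) = -9 + 9*l (D(l, v) = (9*l + 0*v) - 9 = (9*l + 0) - 9 = 9*l - 9 = -9 + 9*l)
(59 + D(X(2), 2))*(-51) = (59 + (-9 + 9*(-1 + 2*2²)))*(-51) = (59 + (-9 + 9*(-1 + 2*4)))*(-51) = (59 + (-9 + 9*(-1 + 8)))*(-51) = (59 + (-9 + 9*7))*(-51) = (59 + (-9 + 63))*(-51) = (59 + 54)*(-51) = 113*(-51) = -5763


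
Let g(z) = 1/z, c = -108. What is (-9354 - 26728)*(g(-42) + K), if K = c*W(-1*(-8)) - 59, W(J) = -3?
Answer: -200778289/21 ≈ -9.5609e+6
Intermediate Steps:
K = 265 (K = -108*(-3) - 59 = 324 - 59 = 265)
(-9354 - 26728)*(g(-42) + K) = (-9354 - 26728)*(1/(-42) + 265) = -36082*(-1/42 + 265) = -36082*11129/42 = -200778289/21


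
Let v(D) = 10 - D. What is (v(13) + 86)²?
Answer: 6889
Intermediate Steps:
(v(13) + 86)² = ((10 - 1*13) + 86)² = ((10 - 13) + 86)² = (-3 + 86)² = 83² = 6889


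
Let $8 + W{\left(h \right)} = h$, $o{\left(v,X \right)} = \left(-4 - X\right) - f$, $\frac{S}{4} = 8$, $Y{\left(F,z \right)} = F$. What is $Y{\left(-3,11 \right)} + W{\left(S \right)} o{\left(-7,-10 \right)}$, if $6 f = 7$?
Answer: $113$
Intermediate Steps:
$f = \frac{7}{6}$ ($f = \frac{1}{6} \cdot 7 = \frac{7}{6} \approx 1.1667$)
$S = 32$ ($S = 4 \cdot 8 = 32$)
$o{\left(v,X \right)} = - \frac{31}{6} - X$ ($o{\left(v,X \right)} = \left(-4 - X\right) - \frac{7}{6} = - \frac{31}{6} - X$)
$W{\left(h \right)} = -8 + h$
$Y{\left(-3,11 \right)} + W{\left(S \right)} o{\left(-7,-10 \right)} = -3 + \left(-8 + 32\right) \left(- \frac{31}{6} - -10\right) = -3 + 24 \left(- \frac{31}{6} + 10\right) = -3 + 24 \cdot \frac{29}{6} = -3 + 116 = 113$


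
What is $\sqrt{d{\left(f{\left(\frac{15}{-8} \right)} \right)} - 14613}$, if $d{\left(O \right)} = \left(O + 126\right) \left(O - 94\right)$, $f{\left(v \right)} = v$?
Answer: $\frac{i \sqrt{1696863}}{8} \approx 162.83 i$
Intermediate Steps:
$d{\left(O \right)} = \left(-94 + O\right) \left(126 + O\right)$ ($d{\left(O \right)} = \left(126 + O\right) \left(-94 + O\right) = \left(-94 + O\right) \left(126 + O\right)$)
$\sqrt{d{\left(f{\left(\frac{15}{-8} \right)} \right)} - 14613} = \sqrt{\left(-11844 + \left(\frac{15}{-8}\right)^{2} + 32 \frac{15}{-8}\right) - 14613} = \sqrt{\left(-11844 + \left(15 \left(- \frac{1}{8}\right)\right)^{2} + 32 \cdot 15 \left(- \frac{1}{8}\right)\right) - 14613} = \sqrt{\left(-11844 + \left(- \frac{15}{8}\right)^{2} + 32 \left(- \frac{15}{8}\right)\right) - 14613} = \sqrt{\left(-11844 + \frac{225}{64} - 60\right) - 14613} = \sqrt{- \frac{761631}{64} - 14613} = \sqrt{- \frac{1696863}{64}} = \frac{i \sqrt{1696863}}{8}$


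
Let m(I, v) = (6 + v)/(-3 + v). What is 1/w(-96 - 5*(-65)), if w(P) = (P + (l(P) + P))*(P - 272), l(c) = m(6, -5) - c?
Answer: -8/78733 ≈ -0.00010161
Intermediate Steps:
m(I, v) = (6 + v)/(-3 + v)
l(c) = -1/8 - c (l(c) = (6 - 5)/(-3 - 5) - c = 1/(-8) - c = -1/8*1 - c = -1/8 - c)
w(P) = (-272 + P)*(-1/8 + P) (w(P) = (P + ((-1/8 - P) + P))*(P - 272) = (P - 1/8)*(-272 + P) = (-1/8 + P)*(-272 + P) = (-272 + P)*(-1/8 + P))
1/w(-96 - 5*(-65)) = 1/(34 + (-96 - 5*(-65))**2 - 2177*(-96 - 5*(-65))/8) = 1/(34 + (-96 - 1*(-325))**2 - 2177*(-96 - 1*(-325))/8) = 1/(34 + (-96 + 325)**2 - 2177*(-96 + 325)/8) = 1/(34 + 229**2 - 2177/8*229) = 1/(34 + 52441 - 498533/8) = 1/(-78733/8) = -8/78733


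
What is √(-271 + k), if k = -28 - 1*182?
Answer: I*√481 ≈ 21.932*I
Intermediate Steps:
k = -210 (k = -28 - 182 = -210)
√(-271 + k) = √(-271 - 210) = √(-481) = I*√481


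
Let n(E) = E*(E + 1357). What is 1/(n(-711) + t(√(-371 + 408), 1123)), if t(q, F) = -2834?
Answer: -1/462140 ≈ -2.1638e-6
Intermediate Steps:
n(E) = E*(1357 + E)
1/(n(-711) + t(√(-371 + 408), 1123)) = 1/(-711*(1357 - 711) - 2834) = 1/(-711*646 - 2834) = 1/(-459306 - 2834) = 1/(-462140) = -1/462140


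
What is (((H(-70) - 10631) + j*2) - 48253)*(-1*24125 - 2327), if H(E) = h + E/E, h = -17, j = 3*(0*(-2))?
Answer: 1558022800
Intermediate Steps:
j = 0 (j = 3*0 = 0)
H(E) = -16 (H(E) = -17 + E/E = -17 + 1 = -16)
(((H(-70) - 10631) + j*2) - 48253)*(-1*24125 - 2327) = (((-16 - 10631) + 0*2) - 48253)*(-1*24125 - 2327) = ((-10647 + 0) - 48253)*(-24125 - 2327) = (-10647 - 48253)*(-26452) = -58900*(-26452) = 1558022800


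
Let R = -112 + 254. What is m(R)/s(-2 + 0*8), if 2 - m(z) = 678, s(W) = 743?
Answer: -676/743 ≈ -0.90983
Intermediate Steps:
R = 142
m(z) = -676 (m(z) = 2 - 1*678 = 2 - 678 = -676)
m(R)/s(-2 + 0*8) = -676/743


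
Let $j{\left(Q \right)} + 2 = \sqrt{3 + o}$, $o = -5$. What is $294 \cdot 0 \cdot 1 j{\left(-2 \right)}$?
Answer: $0$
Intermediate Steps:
$j{\left(Q \right)} = -2 + i \sqrt{2}$ ($j{\left(Q \right)} = -2 + \sqrt{3 - 5} = -2 + \sqrt{-2} = -2 + i \sqrt{2}$)
$294 \cdot 0 \cdot 1 j{\left(-2 \right)} = 294 \cdot 0 \cdot 1 \left(-2 + i \sqrt{2}\right) = 294 \cdot 0 \left(-2 + i \sqrt{2}\right) = 294 \cdot 0 = 0$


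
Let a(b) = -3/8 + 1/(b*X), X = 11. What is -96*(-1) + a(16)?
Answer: 16831/176 ≈ 95.631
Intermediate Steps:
a(b) = -3/8 + 1/(11*b) (a(b) = -3/8 + 1/(b*11) = -3*⅛ + (1/11)/b = -3/8 + 1/(11*b))
-96*(-1) + a(16) = -96*(-1) + (1/88)*(8 - 33*16)/16 = -48*(-2) + (1/88)*(1/16)*(8 - 528) = 96 + (1/88)*(1/16)*(-520) = 96 - 65/176 = 16831/176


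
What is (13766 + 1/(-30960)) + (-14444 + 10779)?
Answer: 312726959/30960 ≈ 10101.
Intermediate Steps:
(13766 + 1/(-30960)) + (-14444 + 10779) = (13766 - 1/30960) - 3665 = 426195359/30960 - 3665 = 312726959/30960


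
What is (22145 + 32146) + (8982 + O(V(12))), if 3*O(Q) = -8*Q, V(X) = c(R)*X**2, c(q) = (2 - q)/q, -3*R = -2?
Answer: 62505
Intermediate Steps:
R = 2/3 (R = -1/3*(-2) = 2/3 ≈ 0.66667)
c(q) = (2 - q)/q
V(X) = 2*X**2 (V(X) = ((2 - 1*2/3)/(2/3))*X**2 = (3*(2 - 2/3)/2)*X**2 = ((3/2)*(4/3))*X**2 = 2*X**2)
O(Q) = -8*Q/3 (O(Q) = (-8*Q)/3 = -8*Q/3)
(22145 + 32146) + (8982 + O(V(12))) = (22145 + 32146) + (8982 - 16*12**2/3) = 54291 + (8982 - 16*144/3) = 54291 + (8982 - 8/3*288) = 54291 + (8982 - 768) = 54291 + 8214 = 62505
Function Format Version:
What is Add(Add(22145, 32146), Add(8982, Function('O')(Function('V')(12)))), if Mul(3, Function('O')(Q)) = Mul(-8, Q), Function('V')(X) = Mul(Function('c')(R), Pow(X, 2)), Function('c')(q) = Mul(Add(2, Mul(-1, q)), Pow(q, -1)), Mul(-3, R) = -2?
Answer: 62505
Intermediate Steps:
R = Rational(2, 3) (R = Mul(Rational(-1, 3), -2) = Rational(2, 3) ≈ 0.66667)
Function('c')(q) = Mul(Pow(q, -1), Add(2, Mul(-1, q)))
Function('V')(X) = Mul(2, Pow(X, 2)) (Function('V')(X) = Mul(Mul(Pow(Rational(2, 3), -1), Add(2, Mul(-1, Rational(2, 3)))), Pow(X, 2)) = Mul(Mul(Rational(3, 2), Add(2, Rational(-2, 3))), Pow(X, 2)) = Mul(Mul(Rational(3, 2), Rational(4, 3)), Pow(X, 2)) = Mul(2, Pow(X, 2)))
Function('O')(Q) = Mul(Rational(-8, 3), Q) (Function('O')(Q) = Mul(Rational(1, 3), Mul(-8, Q)) = Mul(Rational(-8, 3), Q))
Add(Add(22145, 32146), Add(8982, Function('O')(Function('V')(12)))) = Add(Add(22145, 32146), Add(8982, Mul(Rational(-8, 3), Mul(2, Pow(12, 2))))) = Add(54291, Add(8982, Mul(Rational(-8, 3), Mul(2, 144)))) = Add(54291, Add(8982, Mul(Rational(-8, 3), 288))) = Add(54291, Add(8982, -768)) = Add(54291, 8214) = 62505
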